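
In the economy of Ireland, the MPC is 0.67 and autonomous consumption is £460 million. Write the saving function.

S = Y − C = Y − (460 + 0.67Y) = -460 + (1 − 0.67)Y

S = -460 + 0.33Y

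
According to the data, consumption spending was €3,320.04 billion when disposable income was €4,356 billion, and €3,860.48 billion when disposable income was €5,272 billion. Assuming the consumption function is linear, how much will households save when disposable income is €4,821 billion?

MPC = (3860.48 − 3320.04)/(5272 − 4356) = 540.44/916 = 0.59
a = 3320.04 − 0.59(4356) = 3320.04 − 2570.04 = 750
C = 750 + 0.59(4821) = 3594.39
S = 4821 − 3594.39 = 1226.61

S = 1226.61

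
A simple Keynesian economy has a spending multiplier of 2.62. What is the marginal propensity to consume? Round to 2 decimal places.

MPC = 0.62

k = 1/(1 − MPC), so 1 − MPC = 1/k = 1/2.62 = 0.3817
MPC = 1 − 0.3817 = 0.62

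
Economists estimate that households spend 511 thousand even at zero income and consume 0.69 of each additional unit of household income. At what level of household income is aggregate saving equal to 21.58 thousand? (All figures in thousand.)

Y = 1718

S = Y − C = -511 + 0.31Y
-511 + 0.31Y = 21.58, so 0.31Y = 532.58 and Y = 1718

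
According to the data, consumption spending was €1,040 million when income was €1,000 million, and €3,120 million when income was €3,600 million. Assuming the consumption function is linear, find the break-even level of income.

MPC = (3120 − 1040)/(3600 − 1000) = 2080/2600 = 0.8
a = 1040 − 0.8(1000) = 1040 − 800 = 240
Break-even: Y = a/(1−MPC) = 240/0.2 = 1200

Y = 1200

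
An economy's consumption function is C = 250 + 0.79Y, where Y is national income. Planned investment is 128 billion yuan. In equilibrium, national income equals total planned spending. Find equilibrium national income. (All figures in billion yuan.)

Y = 1800

Y = C + I = 250 + 0.79Y + 128
Y − 0.79Y = 378
0.21Y = 378, so Y = 378/0.21 = 1800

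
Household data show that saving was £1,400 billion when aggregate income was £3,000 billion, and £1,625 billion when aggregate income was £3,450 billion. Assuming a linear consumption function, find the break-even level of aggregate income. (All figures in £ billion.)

MPS = ΔS/ΔY = (1625 − 1400)/(3450 − 3000) = 225/450 = 0.5
MPC = 1 − MPS = 0.5
From S(3000) = 1400: −a + 0.5(3000) = 1400, so a = 1500 − 1400 = 100
Break-even (S = 0): Y = a/MPS = 100/0.5 = 200

Y = 200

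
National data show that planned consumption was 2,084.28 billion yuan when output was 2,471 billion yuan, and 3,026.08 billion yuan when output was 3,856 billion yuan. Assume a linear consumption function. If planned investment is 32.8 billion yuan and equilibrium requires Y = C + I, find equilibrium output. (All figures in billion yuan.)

MPC = (3026.08 − 2084.28)/(3856 − 2471) = 941.8/1385 = 0.68
a = 2084.28 − 0.68(2471) = 404
Equilibrium: Y = 404 + 0.68Y + 32.8
0.32Y = 436.8, so Y = 436.8/0.32 = 1365

Y = 1365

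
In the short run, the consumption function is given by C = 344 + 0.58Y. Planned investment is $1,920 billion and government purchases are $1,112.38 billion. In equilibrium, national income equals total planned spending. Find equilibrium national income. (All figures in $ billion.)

Y = 8039

Y = C + I + G = 344 + 0.58Y + 1920 + 1112.38
Y − 0.58Y = 3376.38
0.42Y = 3376.38, so Y = 3376.38/0.42 = 8039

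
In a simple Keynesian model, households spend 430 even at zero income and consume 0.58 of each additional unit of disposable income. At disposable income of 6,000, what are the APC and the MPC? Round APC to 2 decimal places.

APC = 0.65; MPC = 0.58

MPC = 0.58 (the slope of the consumption function)
C = 430 + 0.58(6000) = 3910, so APC = 3910/6000 = 0.65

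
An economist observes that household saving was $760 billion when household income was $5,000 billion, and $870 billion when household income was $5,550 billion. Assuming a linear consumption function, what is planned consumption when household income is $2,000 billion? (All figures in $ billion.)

C = 1840

MPS = ΔS/ΔY = (870 − 760)/(5550 − 5000) = 110/550 = 0.2
MPC = 1 − MPS = 0.8
Autonomous saving = 760 − 0.2(5000) = -240, so a = 240
C = 240 + 0.8(2000) = 240 + 1600 = 1840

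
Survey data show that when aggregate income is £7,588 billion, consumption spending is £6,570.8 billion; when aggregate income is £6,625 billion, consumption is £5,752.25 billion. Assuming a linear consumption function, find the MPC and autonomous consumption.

MPC = ΔC/ΔY = (6570.8 − 5752.25)/(7588 − 6625) = 818.55/963 = 0.85
a = C − MPC·Y = 5752.25 − 0.85(6625) = 5752.25 − 5631.25 = 121

MPC = 0.85; a = 121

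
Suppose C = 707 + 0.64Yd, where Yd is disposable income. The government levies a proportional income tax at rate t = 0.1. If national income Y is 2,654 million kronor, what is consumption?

C = 2235.704

Yd = (1 − 0.1)(2654) = 0.9(2654) = 2388.6
C = 707 + 0.64(2388.6) = 707 + 1528.704 = 2235.704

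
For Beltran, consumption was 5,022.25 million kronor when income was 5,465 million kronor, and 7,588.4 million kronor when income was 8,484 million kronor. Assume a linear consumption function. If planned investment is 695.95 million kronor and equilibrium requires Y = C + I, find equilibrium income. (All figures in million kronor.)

Y = 7153

MPC = (7588.4 − 5022.25)/(8484 − 5465) = 2566.15/3019 = 0.85
a = 5022.25 − 0.85(5465) = 377
Equilibrium: Y = 377 + 0.85Y + 695.95
0.15Y = 1072.95, so Y = 1072.95/0.15 = 7153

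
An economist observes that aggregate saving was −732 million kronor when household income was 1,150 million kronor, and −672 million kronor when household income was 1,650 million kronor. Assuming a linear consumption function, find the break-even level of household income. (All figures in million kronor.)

Y = 7250

MPS = ΔS/ΔY = (-672 − (-732))/(1650 − 1150) = 60/500 = 0.12
MPC = 1 − MPS = 0.88
From S(1150) = -732: −a + 0.12(1150) = -732, so a = 138 − (-732) = 870
Break-even (S = 0): Y = a/MPS = 870/0.12 = 7250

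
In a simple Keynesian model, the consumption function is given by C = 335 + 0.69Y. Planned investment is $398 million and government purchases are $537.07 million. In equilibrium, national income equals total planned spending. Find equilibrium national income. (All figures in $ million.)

Y = 4097

Y = C + I + G = 335 + 0.69Y + 398 + 537.07
Y − 0.69Y = 1270.07
0.31Y = 1270.07, so Y = 1270.07/0.31 = 4097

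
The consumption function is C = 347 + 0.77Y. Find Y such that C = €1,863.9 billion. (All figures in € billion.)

Y = 1970

347 + 0.77Y = 1863.9
0.77Y = 1516.9, so Y = 1516.9/0.77 = 1970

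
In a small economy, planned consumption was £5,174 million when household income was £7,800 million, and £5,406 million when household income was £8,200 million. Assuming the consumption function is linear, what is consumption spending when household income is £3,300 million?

MPC = (5406 − 5174)/(8200 − 7800) = 232/400 = 0.58
a = 5174 − 0.58(7800) = 5174 − 4524 = 650
C = 650 + 0.58(3300) = 650 + 1914 = 2564

C = 2564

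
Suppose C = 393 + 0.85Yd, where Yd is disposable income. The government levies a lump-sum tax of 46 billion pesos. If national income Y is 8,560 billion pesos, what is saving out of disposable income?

Yd = Y − T = 8560 − 46 = 8514
C = 393 + 0.85(8514) = 393 + 7236.9 = 7629.9
S = Yd − C = 8514 − 7629.9 = 884.1

S = 884.1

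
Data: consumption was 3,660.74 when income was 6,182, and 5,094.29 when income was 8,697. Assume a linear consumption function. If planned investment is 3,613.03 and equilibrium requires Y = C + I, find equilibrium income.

MPC = (5094.29 − 3660.74)/(8697 − 6182) = 1433.55/2515 = 0.57
a = 3660.74 − 0.57(6182) = 137
Equilibrium: Y = 137 + 0.57Y + 3613.03
0.43Y = 3750.03, so Y = 3750.03/0.43 = 8721

Y = 8721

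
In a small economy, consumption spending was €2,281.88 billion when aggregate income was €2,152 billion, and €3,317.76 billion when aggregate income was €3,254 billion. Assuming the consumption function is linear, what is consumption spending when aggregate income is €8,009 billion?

C = 7787.46

MPC = (3317.76 − 2281.88)/(3254 − 2152) = 1035.88/1102 = 0.94
a = 2281.88 − 0.94(2152) = 2281.88 − 2022.88 = 259
C = 259 + 0.94(8009) = 259 + 7528.46 = 7787.46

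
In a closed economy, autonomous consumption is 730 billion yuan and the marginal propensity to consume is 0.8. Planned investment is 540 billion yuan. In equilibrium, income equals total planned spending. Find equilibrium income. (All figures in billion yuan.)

Y = 6350

Y = C + I = 730 + 0.8Y + 540
Y − 0.8Y = 1270
0.2Y = 1270, so Y = 1270/0.2 = 6350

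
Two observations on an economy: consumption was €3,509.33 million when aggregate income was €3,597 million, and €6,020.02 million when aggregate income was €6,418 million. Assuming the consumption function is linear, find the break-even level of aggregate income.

MPC = (6020.02 − 3509.33)/(6418 − 3597) = 2510.69/2821 = 0.89
a = 3509.33 − 0.89(3597) = 3509.33 − 3201.33 = 308
Break-even: Y = a/(1−MPC) = 308/0.11 = 2800

Y = 2800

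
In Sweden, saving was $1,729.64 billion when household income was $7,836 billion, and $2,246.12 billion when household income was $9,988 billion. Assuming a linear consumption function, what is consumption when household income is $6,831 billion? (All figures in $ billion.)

C = 5342.56

MPS = ΔS/ΔY = (2246.12 − 1729.64)/(9988 − 7836) = 516.48/2152 = 0.24
MPC = 1 − MPS = 0.76
Autonomous saving = 1729.64 − 0.24(7836) = -151, so a = 151
C = 151 + 0.76(6831) = 151 + 5191.56 = 5342.56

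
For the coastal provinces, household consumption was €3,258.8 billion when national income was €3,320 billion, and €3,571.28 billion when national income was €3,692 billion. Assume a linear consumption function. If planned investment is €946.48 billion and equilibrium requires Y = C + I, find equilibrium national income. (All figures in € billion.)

Y = 8853

MPC = (3571.28 − 3258.8)/(3692 − 3320) = 312.48/372 = 0.84
a = 3258.8 − 0.84(3320) = 470
Equilibrium: Y = 470 + 0.84Y + 946.48
0.16Y = 1416.48, so Y = 1416.48/0.16 = 8853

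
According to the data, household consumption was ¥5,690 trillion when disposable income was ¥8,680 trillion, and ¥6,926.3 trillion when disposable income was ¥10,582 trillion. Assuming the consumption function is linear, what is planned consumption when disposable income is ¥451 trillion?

MPC = (6926.3 − 5690)/(10582 − 8680) = 1236.3/1902 = 0.65
a = 5690 − 0.65(8680) = 5690 − 5642 = 48
C = 48 + 0.65(451) = 48 + 293.15 = 341.15

C = 341.15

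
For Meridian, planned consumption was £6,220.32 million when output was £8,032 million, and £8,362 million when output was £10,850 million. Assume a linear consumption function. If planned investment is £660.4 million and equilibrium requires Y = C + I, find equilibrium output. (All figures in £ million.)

Y = 3235

MPC = (8362 − 6220.32)/(10850 − 8032) = 2141.68/2818 = 0.76
a = 6220.32 − 0.76(8032) = 116
Equilibrium: Y = 116 + 0.76Y + 660.4
0.24Y = 776.4, so Y = 776.4/0.24 = 3235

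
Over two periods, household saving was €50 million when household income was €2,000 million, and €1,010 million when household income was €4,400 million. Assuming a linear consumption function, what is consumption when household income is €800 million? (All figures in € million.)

C = 1230

MPS = ΔS/ΔY = (1010 − 50)/(4400 − 2000) = 960/2400 = 0.4
MPC = 1 − MPS = 0.6
Autonomous saving = 50 − 0.4(2000) = -750, so a = 750
C = 750 + 0.6(800) = 750 + 480 = 1230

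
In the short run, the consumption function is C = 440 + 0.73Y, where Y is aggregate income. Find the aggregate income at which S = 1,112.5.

S = Y − C = -440 + 0.27Y
-440 + 0.27Y = 1112.5, so 0.27Y = 1552.5 and Y = 5750

Y = 5750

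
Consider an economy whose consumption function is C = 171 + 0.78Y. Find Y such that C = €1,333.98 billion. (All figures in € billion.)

171 + 0.78Y = 1333.98
0.78Y = 1162.98, so Y = 1162.98/0.78 = 1491

Y = 1491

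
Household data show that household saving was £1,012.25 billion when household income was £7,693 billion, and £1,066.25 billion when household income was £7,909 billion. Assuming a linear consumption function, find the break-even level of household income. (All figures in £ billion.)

MPS = ΔS/ΔY = (1066.25 − 1012.25)/(7909 − 7693) = 54/216 = 0.25
MPC = 1 − MPS = 0.75
From S(7693) = 1012.25: −a + 0.25(7693) = 1012.25, so a = 1923.25 − 1012.25 = 911
Break-even (S = 0): Y = a/MPS = 911/0.25 = 3644

Y = 3644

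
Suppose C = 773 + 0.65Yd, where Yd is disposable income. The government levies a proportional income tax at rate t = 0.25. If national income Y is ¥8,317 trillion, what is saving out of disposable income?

Yd = (1 − 0.25)(8317) = 0.75(8317) = 6237.75
C = 773 + 0.65(6237.75) = 773 + 4054.5375 = 4827.5375
S = Yd − C = 6237.75 − 4827.5375 = 1410.2125

S = 1410.2125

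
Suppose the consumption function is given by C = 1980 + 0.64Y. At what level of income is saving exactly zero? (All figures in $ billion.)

Y = 5500

At break-even, C = Y: 1980 + 0.64Y = Y
0.36Y = 1980, so Y = 1980/0.36 = 5500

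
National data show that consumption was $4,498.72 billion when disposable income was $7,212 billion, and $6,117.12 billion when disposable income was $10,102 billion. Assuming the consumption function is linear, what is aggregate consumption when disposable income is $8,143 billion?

C = 5020.08

MPC = (6117.12 − 4498.72)/(10102 − 7212) = 1618.4/2890 = 0.56
a = 4498.72 − 0.56(7212) = 4498.72 − 4038.72 = 460
C = 460 + 0.56(8143) = 460 + 4560.08 = 5020.08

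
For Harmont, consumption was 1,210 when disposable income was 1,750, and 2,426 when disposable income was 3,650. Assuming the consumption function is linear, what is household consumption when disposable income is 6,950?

C = 4538

MPC = (2426 − 1210)/(3650 − 1750) = 1216/1900 = 0.64
a = 1210 − 0.64(1750) = 1210 − 1120 = 90
C = 90 + 0.64(6950) = 90 + 4448 = 4538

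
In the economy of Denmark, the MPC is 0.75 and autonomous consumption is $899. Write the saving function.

S = Y − C = Y − (899 + 0.75Y) = -899 + (1 − 0.75)Y

S = -899 + 0.25Y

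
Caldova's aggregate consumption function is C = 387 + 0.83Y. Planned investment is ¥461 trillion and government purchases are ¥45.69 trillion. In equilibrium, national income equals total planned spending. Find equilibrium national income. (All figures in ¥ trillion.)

Y = 5257

Y = C + I + G = 387 + 0.83Y + 461 + 45.69
Y − 0.83Y = 893.69
0.17Y = 893.69, so Y = 893.69/0.17 = 5257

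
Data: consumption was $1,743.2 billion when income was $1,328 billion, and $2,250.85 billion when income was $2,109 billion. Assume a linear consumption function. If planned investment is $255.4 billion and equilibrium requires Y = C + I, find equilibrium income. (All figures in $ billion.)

Y = 3244

MPC = (2250.85 − 1743.2)/(2109 − 1328) = 507.65/781 = 0.65
a = 1743.2 − 0.65(1328) = 880
Equilibrium: Y = 880 + 0.65Y + 255.4
0.35Y = 1135.4, so Y = 1135.4/0.35 = 3244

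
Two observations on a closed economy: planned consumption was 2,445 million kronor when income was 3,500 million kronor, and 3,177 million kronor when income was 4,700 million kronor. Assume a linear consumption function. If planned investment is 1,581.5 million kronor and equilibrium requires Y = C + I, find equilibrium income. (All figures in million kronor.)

MPC = (3177 − 2445)/(4700 − 3500) = 732/1200 = 0.61
a = 2445 − 0.61(3500) = 310
Equilibrium: Y = 310 + 0.61Y + 1581.5
0.39Y = 1891.5, so Y = 1891.5/0.39 = 4850

Y = 4850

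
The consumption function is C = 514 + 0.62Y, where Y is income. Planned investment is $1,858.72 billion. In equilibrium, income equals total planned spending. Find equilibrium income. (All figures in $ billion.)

Y = C + I = 514 + 0.62Y + 1858.72
Y − 0.62Y = 2372.72
0.38Y = 2372.72, so Y = 2372.72/0.38 = 6244

Y = 6244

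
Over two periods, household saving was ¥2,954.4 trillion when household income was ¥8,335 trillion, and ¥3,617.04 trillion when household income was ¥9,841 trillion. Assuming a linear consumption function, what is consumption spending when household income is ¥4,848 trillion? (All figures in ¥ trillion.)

C = 3427.88

MPS = ΔS/ΔY = (3617.04 − 2954.4)/(9841 − 8335) = 662.64/1506 = 0.44
MPC = 1 − MPS = 0.56
Autonomous saving = 2954.4 − 0.44(8335) = -713, so a = 713
C = 713 + 0.56(4848) = 713 + 2714.88 = 3427.88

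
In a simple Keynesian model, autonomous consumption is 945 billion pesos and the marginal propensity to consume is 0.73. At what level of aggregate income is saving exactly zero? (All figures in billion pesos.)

At break-even, C = Y: 945 + 0.73Y = Y
0.27Y = 945, so Y = 945/0.27 = 3500

Y = 3500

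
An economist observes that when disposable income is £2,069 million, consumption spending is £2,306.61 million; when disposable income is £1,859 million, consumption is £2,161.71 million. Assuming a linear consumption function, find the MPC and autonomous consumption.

MPC = ΔC/ΔY = (2306.61 − 2161.71)/(2069 − 1859) = 144.9/210 = 0.69
a = C − MPC·Y = 2161.71 − 0.69(1859) = 2161.71 − 1282.71 = 879

MPC = 0.69; a = 879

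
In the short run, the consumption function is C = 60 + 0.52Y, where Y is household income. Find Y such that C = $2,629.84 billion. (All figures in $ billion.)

Y = 4942

60 + 0.52Y = 2629.84
0.52Y = 2569.84, so Y = 2569.84/0.52 = 4942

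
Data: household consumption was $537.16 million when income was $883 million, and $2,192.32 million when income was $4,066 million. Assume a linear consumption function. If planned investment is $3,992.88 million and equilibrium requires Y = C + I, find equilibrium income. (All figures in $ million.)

MPC = (2192.32 − 537.16)/(4066 − 883) = 1655.16/3183 = 0.52
a = 537.16 − 0.52(883) = 78
Equilibrium: Y = 78 + 0.52Y + 3992.88
0.48Y = 4070.88, so Y = 4070.88/0.48 = 8481

Y = 8481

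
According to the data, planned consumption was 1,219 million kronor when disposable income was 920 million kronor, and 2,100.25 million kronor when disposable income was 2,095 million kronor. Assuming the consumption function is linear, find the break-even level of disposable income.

MPC = (2100.25 − 1219)/(2095 − 920) = 881.25/1175 = 0.75
a = 1219 − 0.75(920) = 1219 − 690 = 529
Break-even: Y = a/(1−MPC) = 529/0.25 = 2116

Y = 2116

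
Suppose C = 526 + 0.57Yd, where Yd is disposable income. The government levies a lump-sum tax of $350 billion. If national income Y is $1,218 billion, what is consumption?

Yd = Y − T = 1218 − 350 = 868
C = 526 + 0.57(868) = 526 + 494.76 = 1020.76

C = 1020.76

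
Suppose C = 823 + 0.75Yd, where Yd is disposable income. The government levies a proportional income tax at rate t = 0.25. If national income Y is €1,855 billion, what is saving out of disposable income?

S = -475.1875

Yd = (1 − 0.25)(1855) = 0.75(1855) = 1391.25
C = 823 + 0.75(1391.25) = 823 + 1043.4375 = 1866.4375
S = Yd − C = 1391.25 − 1866.4375 = -475.1875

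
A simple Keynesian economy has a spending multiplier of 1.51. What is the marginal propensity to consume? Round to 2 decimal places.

k = 1/(1 − MPC), so 1 − MPC = 1/k = 1/1.51 = 0.6623
MPC = 1 − 0.6623 = 0.34

MPC = 0.34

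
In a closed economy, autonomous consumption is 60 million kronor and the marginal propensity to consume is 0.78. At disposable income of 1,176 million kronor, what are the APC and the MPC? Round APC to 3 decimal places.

MPC = 0.78 (the slope of the consumption function)
C = 60 + 0.78(1176) = 977.28, so APC = 977.28/1176 = 0.831

APC = 0.831; MPC = 0.78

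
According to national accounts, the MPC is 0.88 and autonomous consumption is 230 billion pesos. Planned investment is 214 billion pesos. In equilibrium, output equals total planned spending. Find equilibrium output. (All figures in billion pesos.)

Y = 3700

Y = C + I = 230 + 0.88Y + 214
Y − 0.88Y = 444
0.12Y = 444, so Y = 444/0.12 = 3700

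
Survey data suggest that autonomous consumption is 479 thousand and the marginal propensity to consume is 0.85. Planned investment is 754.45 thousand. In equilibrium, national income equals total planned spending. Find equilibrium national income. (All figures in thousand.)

Y = 8223

Y = C + I = 479 + 0.85Y + 754.45
Y − 0.85Y = 1233.45
0.15Y = 1233.45, so Y = 1233.45/0.15 = 8223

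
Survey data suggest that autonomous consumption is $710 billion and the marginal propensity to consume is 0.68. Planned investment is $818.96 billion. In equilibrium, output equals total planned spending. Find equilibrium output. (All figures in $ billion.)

Y = C + I = 710 + 0.68Y + 818.96
Y − 0.68Y = 1528.96
0.32Y = 1528.96, so Y = 1528.96/0.32 = 4778

Y = 4778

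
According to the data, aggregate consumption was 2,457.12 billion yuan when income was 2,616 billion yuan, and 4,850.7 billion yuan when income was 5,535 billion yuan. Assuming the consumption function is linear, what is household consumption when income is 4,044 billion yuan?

MPC = (4850.7 − 2457.12)/(5535 − 2616) = 2393.58/2919 = 0.82
a = 2457.12 − 0.82(2616) = 2457.12 − 2145.12 = 312
C = 312 + 0.82(4044) = 312 + 3316.08 = 3628.08

C = 3628.08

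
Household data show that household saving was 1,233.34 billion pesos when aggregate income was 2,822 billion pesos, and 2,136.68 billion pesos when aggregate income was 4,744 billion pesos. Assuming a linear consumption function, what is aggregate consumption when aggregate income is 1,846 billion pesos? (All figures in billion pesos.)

MPS = ΔS/ΔY = (2136.68 − 1233.34)/(4744 − 2822) = 903.34/1922 = 0.47
MPC = 1 − MPS = 0.53
Autonomous saving = 1233.34 − 0.47(2822) = -93, so a = 93
C = 93 + 0.53(1846) = 93 + 978.38 = 1071.38

C = 1071.38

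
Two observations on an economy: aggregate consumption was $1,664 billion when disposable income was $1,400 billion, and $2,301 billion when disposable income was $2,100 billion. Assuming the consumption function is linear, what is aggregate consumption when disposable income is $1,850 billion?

C = 2073.5

MPC = (2301 − 1664)/(2100 − 1400) = 637/700 = 0.91
a = 1664 − 0.91(1400) = 1664 − 1274 = 390
C = 390 + 0.91(1850) = 390 + 1683.5 = 2073.5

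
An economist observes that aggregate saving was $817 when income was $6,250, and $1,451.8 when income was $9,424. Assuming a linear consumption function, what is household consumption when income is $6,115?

MPS = ΔS/ΔY = (1451.8 − 817)/(9424 − 6250) = 634.8/3174 = 0.2
MPC = 1 − MPS = 0.8
Autonomous saving = 817 − 0.2(6250) = -433, so a = 433
C = 433 + 0.8(6115) = 433 + 4892 = 5325

C = 5325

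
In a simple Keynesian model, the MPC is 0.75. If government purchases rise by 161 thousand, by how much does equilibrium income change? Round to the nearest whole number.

The multiplier is 1/(1 − MPC) = 1/0.25.
ΔY = 161/0.25 = 644.00 ≈ 644

ΔY ≈ 644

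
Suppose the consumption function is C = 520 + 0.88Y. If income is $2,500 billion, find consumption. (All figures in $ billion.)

C = 520 + 0.88(2500) = 520 + 2200 = 2720

C = 2720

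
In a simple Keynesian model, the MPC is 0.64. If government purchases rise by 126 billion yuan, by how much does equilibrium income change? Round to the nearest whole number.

The multiplier is 1/(1 − MPC) = 1/0.36.
ΔY = 126/0.36 = 350.00 ≈ 350

ΔY ≈ 350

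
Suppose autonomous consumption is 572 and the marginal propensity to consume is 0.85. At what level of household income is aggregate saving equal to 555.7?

Y = 7518

S = Y − C = -572 + 0.15Y
-572 + 0.15Y = 555.7, so 0.15Y = 1127.7 and Y = 7518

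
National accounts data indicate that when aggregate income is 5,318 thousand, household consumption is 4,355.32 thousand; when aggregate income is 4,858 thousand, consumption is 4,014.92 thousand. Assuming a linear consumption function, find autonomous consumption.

MPC = ΔC/ΔY = (4355.32 − 4014.92)/(5318 − 4858) = 340.4/460 = 0.74
a = C − MPC·Y = 4014.92 − 0.74(4858) = 4014.92 − 3594.92 = 420

a = 420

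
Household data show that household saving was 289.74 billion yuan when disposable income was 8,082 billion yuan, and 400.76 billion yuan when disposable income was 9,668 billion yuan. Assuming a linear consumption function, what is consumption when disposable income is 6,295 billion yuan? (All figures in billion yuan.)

C = 6130.35

MPS = ΔS/ΔY = (400.76 − 289.74)/(9668 − 8082) = 111.02/1586 = 0.07
MPC = 1 − MPS = 0.93
Autonomous saving = 289.74 − 0.07(8082) = -276, so a = 276
C = 276 + 0.93(6295) = 276 + 5854.35 = 6130.35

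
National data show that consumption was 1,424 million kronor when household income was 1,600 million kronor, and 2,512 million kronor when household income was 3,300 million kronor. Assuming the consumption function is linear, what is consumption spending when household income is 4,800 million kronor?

C = 3472

MPC = (2512 − 1424)/(3300 − 1600) = 1088/1700 = 0.64
a = 1424 − 0.64(1600) = 1424 − 1024 = 400
C = 400 + 0.64(4800) = 400 + 3072 = 3472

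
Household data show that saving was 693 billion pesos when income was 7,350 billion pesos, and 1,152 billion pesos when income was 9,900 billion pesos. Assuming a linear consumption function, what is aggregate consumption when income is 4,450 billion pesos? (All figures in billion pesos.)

MPS = ΔS/ΔY = (1152 − 693)/(9900 − 7350) = 459/2550 = 0.18
MPC = 1 − MPS = 0.82
Autonomous saving = 693 − 0.18(7350) = -630, so a = 630
C = 630 + 0.82(4450) = 630 + 3649 = 4279

C = 4279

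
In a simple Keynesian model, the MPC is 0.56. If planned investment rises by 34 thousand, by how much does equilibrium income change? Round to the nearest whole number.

ΔY ≈ 77

The multiplier is 1/(1 − MPC) = 1/0.44.
ΔY = 34/0.44 = 77.27 ≈ 77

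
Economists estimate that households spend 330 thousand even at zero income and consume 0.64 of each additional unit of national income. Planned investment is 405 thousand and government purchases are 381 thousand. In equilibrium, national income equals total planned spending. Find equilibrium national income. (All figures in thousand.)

Y = 3100

Y = C + I + G = 330 + 0.64Y + 405 + 381
Y − 0.64Y = 1116
0.36Y = 1116, so Y = 1116/0.36 = 3100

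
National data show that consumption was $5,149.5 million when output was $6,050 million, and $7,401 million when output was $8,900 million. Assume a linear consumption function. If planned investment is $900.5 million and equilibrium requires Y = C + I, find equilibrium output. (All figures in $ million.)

Y = 6050

MPC = (7401 − 5149.5)/(8900 − 6050) = 2251.5/2850 = 0.79
a = 5149.5 − 0.79(6050) = 370
Equilibrium: Y = 370 + 0.79Y + 900.5
0.21Y = 1270.5, so Y = 1270.5/0.21 = 6050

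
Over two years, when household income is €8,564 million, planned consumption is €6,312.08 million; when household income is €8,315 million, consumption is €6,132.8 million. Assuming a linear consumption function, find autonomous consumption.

MPC = ΔC/ΔY = (6312.08 − 6132.8)/(8564 − 8315) = 179.28/249 = 0.72
a = C − MPC·Y = 6132.8 − 0.72(8315) = 6132.8 − 5986.8 = 146

a = 146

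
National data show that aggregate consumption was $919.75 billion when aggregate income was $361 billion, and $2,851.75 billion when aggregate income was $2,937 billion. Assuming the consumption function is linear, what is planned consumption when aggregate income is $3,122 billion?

MPC = (2851.75 − 919.75)/(2937 − 361) = 1932/2576 = 0.75
a = 919.75 − 0.75(361) = 919.75 − 270.75 = 649
C = 649 + 0.75(3122) = 649 + 2341.5 = 2990.5

C = 2990.5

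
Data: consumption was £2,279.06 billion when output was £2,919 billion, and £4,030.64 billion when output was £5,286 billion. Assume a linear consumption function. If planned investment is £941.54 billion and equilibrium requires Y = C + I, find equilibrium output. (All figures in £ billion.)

MPC = (4030.64 − 2279.06)/(5286 − 2919) = 1751.58/2367 = 0.74
a = 2279.06 − 0.74(2919) = 119
Equilibrium: Y = 119 + 0.74Y + 941.54
0.26Y = 1060.54, so Y = 1060.54/0.26 = 4079

Y = 4079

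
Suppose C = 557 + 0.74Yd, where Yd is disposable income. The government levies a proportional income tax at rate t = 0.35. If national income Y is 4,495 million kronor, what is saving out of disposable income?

Yd = (1 − 0.35)(4495) = 0.65(4495) = 2921.75
C = 557 + 0.74(2921.75) = 557 + 2162.095 = 2719.095
S = Yd − C = 2921.75 − 2719.095 = 202.655

S = 202.655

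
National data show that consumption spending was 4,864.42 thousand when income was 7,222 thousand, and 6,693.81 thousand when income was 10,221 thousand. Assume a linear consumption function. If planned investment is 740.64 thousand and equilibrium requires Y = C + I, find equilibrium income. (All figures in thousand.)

Y = 3076

MPC = (6693.81 − 4864.42)/(10221 − 7222) = 1829.39/2999 = 0.61
a = 4864.42 − 0.61(7222) = 459
Equilibrium: Y = 459 + 0.61Y + 740.64
0.39Y = 1199.64, so Y = 1199.64/0.39 = 3076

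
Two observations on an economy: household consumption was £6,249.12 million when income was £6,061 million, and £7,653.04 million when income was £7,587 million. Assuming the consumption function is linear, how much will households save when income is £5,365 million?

MPC = (7653.04 − 6249.12)/(7587 − 6061) = 1403.92/1526 = 0.92
a = 6249.12 − 0.92(6061) = 6249.12 − 5576.12 = 673
C = 673 + 0.92(5365) = 5608.8
S = 5365 − 5608.8 = -243.8

S = -243.8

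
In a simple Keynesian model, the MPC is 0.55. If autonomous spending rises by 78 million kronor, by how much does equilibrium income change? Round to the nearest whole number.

The multiplier is 1/(1 − MPC) = 1/0.45.
ΔY = 78/0.45 = 173.33 ≈ 173

ΔY ≈ 173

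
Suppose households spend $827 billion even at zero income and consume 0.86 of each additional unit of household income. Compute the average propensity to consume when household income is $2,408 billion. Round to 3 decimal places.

APC = 1.203

C = 827 + 0.86(2408) = 2897.88
APC = C/Y = 2897.88/2408 = 1.203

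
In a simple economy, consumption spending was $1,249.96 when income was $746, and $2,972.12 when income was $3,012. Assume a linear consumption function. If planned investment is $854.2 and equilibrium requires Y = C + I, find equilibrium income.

Y = 6405

MPC = (2972.12 − 1249.96)/(3012 − 746) = 1722.16/2266 = 0.76
a = 1249.96 − 0.76(746) = 683
Equilibrium: Y = 683 + 0.76Y + 854.2
0.24Y = 1537.2, so Y = 1537.2/0.24 = 6405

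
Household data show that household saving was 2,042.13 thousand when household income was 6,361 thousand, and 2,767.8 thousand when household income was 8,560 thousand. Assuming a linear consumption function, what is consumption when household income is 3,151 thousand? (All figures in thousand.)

C = 2168.17

MPS = ΔS/ΔY = (2767.8 − 2042.13)/(8560 − 6361) = 725.67/2199 = 0.33
MPC = 1 − MPS = 0.67
Autonomous saving = 2042.13 − 0.33(6361) = -57, so a = 57
C = 57 + 0.67(3151) = 57 + 2111.17 = 2168.17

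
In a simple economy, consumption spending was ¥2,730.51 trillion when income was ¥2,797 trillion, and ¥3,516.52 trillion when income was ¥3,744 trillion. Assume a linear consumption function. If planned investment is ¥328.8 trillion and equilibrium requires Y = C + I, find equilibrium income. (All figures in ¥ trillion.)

MPC = (3516.52 − 2730.51)/(3744 − 2797) = 786.01/947 = 0.83
a = 2730.51 − 0.83(2797) = 409
Equilibrium: Y = 409 + 0.83Y + 328.8
0.17Y = 737.8, so Y = 737.8/0.17 = 4340

Y = 4340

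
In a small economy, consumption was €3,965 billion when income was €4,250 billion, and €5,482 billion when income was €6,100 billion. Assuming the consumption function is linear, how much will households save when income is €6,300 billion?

MPC = (5482 − 3965)/(6100 − 4250) = 1517/1850 = 0.82
a = 3965 − 0.82(4250) = 3965 − 3485 = 480
C = 480 + 0.82(6300) = 5646
S = 6300 − 5646 = 654

S = 654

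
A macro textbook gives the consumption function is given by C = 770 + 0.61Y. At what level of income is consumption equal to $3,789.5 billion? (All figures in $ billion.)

770 + 0.61Y = 3789.5
0.61Y = 3019.5, so Y = 3019.5/0.61 = 4950

Y = 4950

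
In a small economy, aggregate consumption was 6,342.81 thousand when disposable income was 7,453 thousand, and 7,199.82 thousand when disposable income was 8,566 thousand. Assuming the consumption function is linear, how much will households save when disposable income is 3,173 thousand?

S = 125.79

MPC = (7199.82 − 6342.81)/(8566 − 7453) = 857.01/1113 = 0.77
a = 6342.81 − 0.77(7453) = 6342.81 − 5738.81 = 604
C = 604 + 0.77(3173) = 3047.21
S = 3173 − 3047.21 = 125.79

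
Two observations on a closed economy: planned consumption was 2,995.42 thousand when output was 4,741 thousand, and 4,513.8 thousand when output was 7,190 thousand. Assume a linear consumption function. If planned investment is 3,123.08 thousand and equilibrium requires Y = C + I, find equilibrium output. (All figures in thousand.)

MPC = (4513.8 − 2995.42)/(7190 − 4741) = 1518.38/2449 = 0.62
a = 2995.42 − 0.62(4741) = 56
Equilibrium: Y = 56 + 0.62Y + 3123.08
0.38Y = 3179.08, so Y = 3179.08/0.38 = 8366

Y = 8366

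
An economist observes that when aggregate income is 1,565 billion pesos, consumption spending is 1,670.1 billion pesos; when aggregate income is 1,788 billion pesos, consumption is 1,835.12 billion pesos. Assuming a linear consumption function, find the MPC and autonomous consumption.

MPC = ΔC/ΔY = (1835.12 − 1670.1)/(1788 − 1565) = 165.02/223 = 0.74
a = C − MPC·Y = 1670.1 − 0.74(1565) = 1670.1 − 1158.1 = 512

MPC = 0.74; a = 512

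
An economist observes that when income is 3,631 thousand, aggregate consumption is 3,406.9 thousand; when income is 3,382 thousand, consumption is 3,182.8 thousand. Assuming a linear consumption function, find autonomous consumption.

a = 139

MPC = ΔC/ΔY = (3406.9 − 3182.8)/(3631 − 3382) = 224.1/249 = 0.9
a = C − MPC·Y = 3182.8 − 0.9(3382) = 3182.8 − 3043.8 = 139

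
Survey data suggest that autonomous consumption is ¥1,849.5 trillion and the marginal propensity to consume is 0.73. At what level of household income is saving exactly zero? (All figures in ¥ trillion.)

At break-even, C = Y: 1849.5 + 0.73Y = Y
0.27Y = 1849.5, so Y = 1849.5/0.27 = 6850

Y = 6850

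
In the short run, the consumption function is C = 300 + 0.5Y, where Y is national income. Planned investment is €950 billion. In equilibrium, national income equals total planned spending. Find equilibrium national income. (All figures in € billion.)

Y = 2500

Y = C + I = 300 + 0.5Y + 950
Y − 0.5Y = 1250
0.5Y = 1250, so Y = 1250/0.5 = 2500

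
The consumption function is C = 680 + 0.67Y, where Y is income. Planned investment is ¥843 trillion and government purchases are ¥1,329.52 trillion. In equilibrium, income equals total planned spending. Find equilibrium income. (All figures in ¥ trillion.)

Y = C + I + G = 680 + 0.67Y + 843 + 1329.52
Y − 0.67Y = 2852.52
0.33Y = 2852.52, so Y = 2852.52/0.33 = 8644

Y = 8644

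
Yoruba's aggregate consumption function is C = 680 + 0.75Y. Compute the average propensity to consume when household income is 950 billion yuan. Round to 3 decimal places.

C = 680 + 0.75(950) = 1392.5
APC = C/Y = 1392.5/950 = 1.466

APC = 1.466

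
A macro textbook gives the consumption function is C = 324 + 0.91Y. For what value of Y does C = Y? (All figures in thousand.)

At break-even, C = Y: 324 + 0.91Y = Y
0.09Y = 324, so Y = 324/0.09 = 3600

Y = 3600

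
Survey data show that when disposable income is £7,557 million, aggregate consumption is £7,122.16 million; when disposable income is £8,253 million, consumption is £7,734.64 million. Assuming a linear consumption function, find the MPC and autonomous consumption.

MPC = 0.88; a = 472

MPC = ΔC/ΔY = (7734.64 − 7122.16)/(8253 − 7557) = 612.48/696 = 0.88
a = C − MPC·Y = 7122.16 − 0.88(7557) = 7122.16 − 6650.16 = 472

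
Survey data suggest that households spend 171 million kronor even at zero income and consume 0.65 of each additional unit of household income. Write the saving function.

S = Y − C = Y − (171 + 0.65Y) = -171 + (1 − 0.65)Y

S = -171 + 0.35Y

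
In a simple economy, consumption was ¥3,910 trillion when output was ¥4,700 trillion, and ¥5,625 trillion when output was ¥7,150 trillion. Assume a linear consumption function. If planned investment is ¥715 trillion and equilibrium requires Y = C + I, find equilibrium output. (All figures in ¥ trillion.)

Y = 4450

MPC = (5625 − 3910)/(7150 − 4700) = 1715/2450 = 0.7
a = 3910 − 0.7(4700) = 620
Equilibrium: Y = 620 + 0.7Y + 715
0.3Y = 1335, so Y = 1335/0.3 = 4450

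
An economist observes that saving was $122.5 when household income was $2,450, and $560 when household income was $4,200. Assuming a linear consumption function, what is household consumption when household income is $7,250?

MPS = ΔS/ΔY = (560 − 122.5)/(4200 − 2450) = 437.5/1750 = 0.25
MPC = 1 − MPS = 0.75
Autonomous saving = 122.5 − 0.25(2450) = -490, so a = 490
C = 490 + 0.75(7250) = 490 + 5437.5 = 5927.5

C = 5927.5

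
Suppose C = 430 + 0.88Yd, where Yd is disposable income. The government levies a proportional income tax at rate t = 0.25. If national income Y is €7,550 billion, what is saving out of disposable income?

S = 249.5

Yd = (1 − 0.25)(7550) = 0.75(7550) = 5662.5
C = 430 + 0.88(5662.5) = 430 + 4983 = 5413
S = Yd − C = 5662.5 − 5413 = 249.5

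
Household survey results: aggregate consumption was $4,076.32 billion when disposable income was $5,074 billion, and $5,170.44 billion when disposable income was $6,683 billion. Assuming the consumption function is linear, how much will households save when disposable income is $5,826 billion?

MPC = (5170.44 − 4076.32)/(6683 − 5074) = 1094.12/1609 = 0.68
a = 4076.32 − 0.68(5074) = 4076.32 − 3450.32 = 626
C = 626 + 0.68(5826) = 4587.68
S = 5826 − 4587.68 = 1238.32

S = 1238.32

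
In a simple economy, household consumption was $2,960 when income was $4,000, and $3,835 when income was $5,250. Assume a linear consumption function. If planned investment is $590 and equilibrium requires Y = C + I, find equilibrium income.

MPC = (3835 − 2960)/(5250 − 4000) = 875/1250 = 0.7
a = 2960 − 0.7(4000) = 160
Equilibrium: Y = 160 + 0.7Y + 590
0.3Y = 750, so Y = 750/0.3 = 2500

Y = 2500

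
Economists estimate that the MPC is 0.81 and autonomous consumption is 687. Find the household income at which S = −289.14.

Y = 2094

S = Y − C = -687 + 0.19Y
-687 + 0.19Y = -289.14, so 0.19Y = 397.86 and Y = 2094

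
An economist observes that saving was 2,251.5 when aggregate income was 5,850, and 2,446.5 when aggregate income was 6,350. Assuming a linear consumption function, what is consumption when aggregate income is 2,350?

C = 1463.5

MPS = ΔS/ΔY = (2446.5 − 2251.5)/(6350 − 5850) = 195/500 = 0.39
MPC = 1 − MPS = 0.61
Autonomous saving = 2251.5 − 0.39(5850) = -30, so a = 30
C = 30 + 0.61(2350) = 30 + 1433.5 = 1463.5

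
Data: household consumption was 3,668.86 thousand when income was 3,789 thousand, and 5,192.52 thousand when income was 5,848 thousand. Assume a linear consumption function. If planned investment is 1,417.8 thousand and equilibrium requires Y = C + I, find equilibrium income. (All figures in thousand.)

MPC = (5192.52 − 3668.86)/(5848 − 3789) = 1523.66/2059 = 0.74
a = 3668.86 − 0.74(3789) = 865
Equilibrium: Y = 865 + 0.74Y + 1417.8
0.26Y = 2282.8, so Y = 2282.8/0.26 = 8780

Y = 8780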